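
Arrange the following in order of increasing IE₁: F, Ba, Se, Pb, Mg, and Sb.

Removing the outermost electron gets harder across a period and easier down a group.
These span different periods and groups, so the two trends combine.
Pb > Ba: Pb lies to the right of Ba in period 6, so the across-period effect alone puts Pb higher.
Mg > Pb: period and group pull opposite ways; the down-group shift dominates (738 vs 716 kJ/mol).
Sb > Mg: the two effects oppose for this pair; the across-period effect wins (831 vs 738 kJ/mol).
Se > Sb: both effects reinforce here, so Se is clearly the higher of the two.
F > Se: relative to Se, both the across-period and down-group shifts push F's first ionization energy up.
For reference (kJ/mol): F 1681, Mg 738, Se 941, Sb 831, Ba 503, Pb 716.
So from lowest to highest: Ba < Pb < Mg < Sb < Se < F.

Ba, Pb, Mg, Sb, Se, F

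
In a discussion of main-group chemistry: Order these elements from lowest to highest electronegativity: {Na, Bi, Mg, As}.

Na < Mg < Bi < As

EN rises left→right (higher Z_eff, smaller atoms) and falls top→bottom (larger, more shielded atoms).
Neither a single period nor a single group — weigh both effects.
Mg > Na: Mg lies to the right of Na in period 3, so the across-period effect alone puts Mg higher.
Bi > Mg: the two effects oppose for this pair; the across-period effect wins (2.02 vs 1.31).
As > Bi: As sits above Bi in group 15, so the down-group effect alone puts As higher.
Approximate values (Pauling): Na 0.93, Mg 1.31, As 2.18, Bi 2.02.
So from lowest to highest: Na < Mg < Bi < As.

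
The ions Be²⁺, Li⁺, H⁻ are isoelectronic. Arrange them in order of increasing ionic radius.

All of these have 2 electrons, so size is governed by nuclear charge alone: the more protons, the stronger the pull on the same electron cloud, and the smaller the ion.
Nuclear charges: Be²⁺ (Z=4), Li⁺ (Z=3), H⁻ (Z=1).
Smallest to largest: Be²⁺ < Li⁺ < H⁻.

Be²⁺ < Li⁺ < H⁻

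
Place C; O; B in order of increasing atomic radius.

O < C < B

B is in period 2, group 13; C is in period 2, group 14; O is in period 2, group 16.
Across a period the added protons contract the valence shell; down a group each new principal shell makes the atom larger.
All lie in period 2, so atomic radius increases right to left.
So from smallest to largest: O < C < B.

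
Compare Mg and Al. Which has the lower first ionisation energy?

Across a period the outer electron is held more tightly (higher IE₁); down a group it sits in a higher shell, more shielded, and comes off more easily.
All lie in period 3; the across-period trend (first ionization energy increases left to right) applies, with the exception below.
Note the exception: Mg has a higher first ionization energy than Al, contrary to the simple trend — Al's single 3p electron is easier to remove than one from Mg's filled 3s².
For reference (kJ/mol): Mg 738, Al 578.
So Al has the lower first ionisation energy (Al < Mg).

Al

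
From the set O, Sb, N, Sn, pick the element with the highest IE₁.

N

N is in period 2, group 15; O is in period 2, group 16; Sn is in period 5, group 14; Sb is in period 5, group 15.
Across a period the outer electron is held more tightly (higher IE₁); down a group it sits in a higher shell, more shielded, and comes off more easily.
Neither a single period nor a single group — weigh both effects.
Sb > Sn: both are in period 5; the period trend gives Sb the larger value.
O > Sb: both effects reinforce here, so O is clearly the higher of the two.
N > O: this pair runs against the simple trend — see the exception note.
Note the exception: N has a higher first ionization energy than O, contrary to the simple trend — pairing an electron in O's 2p⁴ costs repulsion energy, so O ionizes more easily than half-filled N (2p³).
Approximate values (kJ/mol): N 1402, O 1314, Sn 709, Sb 831.
The highest IE₁ among these belongs to N.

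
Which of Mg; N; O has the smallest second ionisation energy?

Mg

The second ionization energy removes an electron from the +1 ion. For each element: Mg⁺ still has 1 valence electron; N⁺ still has 4 valence electrons; O⁺ still has 5 valence electrons.
All are still removing valence electrons, so compare the +1 ions as you would atoms: IE_2 generally rises across a period (higher Z_eff) and falls down a group (larger shell), subject to the usual subshell exceptions.
Valence configurations: Mg⁺ [Ne]3s¹, N⁺ [He]2s²2p², O⁺ [He]2s²2p³.
Tabulated IE_2 (kJ/mol): Mg 1451, N 2856, O 3388.
Hence IE_2: Mg < N < O.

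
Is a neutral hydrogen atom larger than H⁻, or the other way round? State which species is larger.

H⁻

Forming H⁻ adds 1 electron to H. More electron–electron repulsion in the same shell, with unchanged nuclear charge, lets the cloud expand.
An anion is larger than its parent atom: H⁻ > H.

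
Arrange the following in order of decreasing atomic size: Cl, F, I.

F is in period 2, group 17; Cl is in period 3, group 17; I is in period 5, group 17.
Across a period the added protons contract the valence shell; down a group each new principal shell makes the atom larger.
All are in group 17, so atomic radius increases down the group.
So from largest to smallest: I > Cl > F.

I, Cl, F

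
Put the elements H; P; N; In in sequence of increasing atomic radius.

H is in period 1, group 1; N is in period 2, group 15; P is in period 3, group 15; In is in period 5, group 13.
Radius decreases left→right (rising Z_eff, same n) and increases top→bottom (higher n).
These span different periods and groups, so the two trends combine.
N > H: period and group pull opposite ways; the down-group shift dominates (71 vs 32 pm).
P > N: they share group 15; the group trend gives P the larger value.
In > P: relative to P, both the across-period and down-group shifts push In's atomic radius up.
For reference (pm): H 32, N 71, P 111, In 142.
So from smallest to largest: H < N < P < In.

H < N < P < In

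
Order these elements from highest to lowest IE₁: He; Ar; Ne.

He > Ne > Ar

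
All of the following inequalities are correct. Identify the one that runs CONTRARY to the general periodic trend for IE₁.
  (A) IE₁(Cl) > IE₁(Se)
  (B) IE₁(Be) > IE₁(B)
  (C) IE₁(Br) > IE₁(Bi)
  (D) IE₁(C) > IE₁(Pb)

(B)

The general trend: IE₁ increases across a period and decreases down a group.
(A) Cl (period 3, group 17) vs Se (period 4, group 16): the stated order agrees with the simple trend.
(B) Be (period 2, group 2) vs B (period 2, group 13): the stated order contradicts the simple trend.
(C) Br (period 4, group 17) vs Bi (period 6, group 15): the stated order agrees with the simple trend.
(D) C (period 2, group 14) vs Pb (period 6, group 14): the stated order agrees with the simple trend.
The exception is (B): removing B's lone 2p electron is easier than breaking Be's filled 2s².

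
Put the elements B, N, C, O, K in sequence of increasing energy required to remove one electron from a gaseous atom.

K < B < C < O < N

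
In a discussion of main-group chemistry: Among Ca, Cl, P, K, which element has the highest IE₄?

Ca

Consider each +3 ion: Ca³⁺ is already 1 electron into the core; Cl³⁺ still has 4 valence electrons; P³⁺ still has 2 valence electrons; K³⁺ is already 2 electrons into the core.
Breaking into a closed-shell core is much more expensive than removing a leftover valence electron — K and Ca have the largest IE_4 here.
Valence configurations: Cl³⁺ [Ne]3s²3p², P³⁺ [Ne]3s².
Approximate IE_4 values (kJ/mol): Ca 6491, Cl 5159, P 4964, K 5877.
Putting it together, IE_4: P < Cl < K < Ca.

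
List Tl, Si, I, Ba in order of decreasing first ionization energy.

I > Si > Tl > Ba

Si is in period 3, group 14; I is in period 5, group 17; Ba is in period 6, group 2; Tl is in period 6, group 13.
Removing the outermost electron gets harder across a period and easier down a group.
Here both period and group differ, so the two effects have to be weighed against each other.
Tl > Ba: both are in period 6; the period trend gives Tl the larger value.
Si > Tl: relative to Tl, both the across-period and down-group shifts push Si's first ionization energy up.
I > Si: the two effects oppose for this pair; the across-period effect wins (1008 vs 786 kJ/mol).
For reference (kJ/mol): Si 786, I 1008, Ba 503, Tl 589.
So from highest to lowest: I > Si > Tl > Ba.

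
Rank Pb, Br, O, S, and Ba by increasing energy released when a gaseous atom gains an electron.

Ba, Pb, O, S, Br

Adding an electron releases more energy for atoms nearer the top right (short of the noble gases).
Here both period and group differ, so the two effects have to be weighed against each other.
Pb > Ba: both are in period 6; the period trend gives Pb the larger value.
O > Pb: relative to Pb, both the across-period and down-group shifts push O's electron affinity up.
S > O: this pair runs against the simple trend — see the exception note.
Br > S: period and group pull opposite ways; the across-period shift dominates (325 vs 200 kJ/mol).
Note the exception: S has a higher electron affinity than O, contrary to the simple trend — the compact 2p subshell of O repels the added electron more than S's larger 3p does.
Approximate values (kJ/mol): O 141, S 200, Br 325, Ba 14, Pb 35.
So from lowest to highest: Ba < Pb < O < S < Br.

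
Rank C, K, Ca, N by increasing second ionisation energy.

Ca, C, N, K

Consider each +1 ion: C⁺ still has 3 valence electrons; K⁺ is the bare [Ar] core; Ca⁺ still has 1 valence electron; N⁺ still has 4 valence electrons.
Breaking into a closed-shell core is much more expensive than removing a leftover valence electron — K has the largest IE_2 here.
Valence configurations: C⁺ [He]2s²2p¹, Ca⁺ [Ar]4s¹, N⁺ [He]2s²2p².
The numbers (kJ/mol): C 2353, K 3052, Ca 1145, N 2856.
Putting it together, IE_2: Ca < C < N < K.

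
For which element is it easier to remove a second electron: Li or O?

O

IE_2 is the cost of taking one more electron from the +1 cation: Li⁺ is the bare [He] core; O⁺ still has 5 valence electrons.
Core electrons are held far more tightly than valence electrons, so Li tops the IE_2 order.
Tabulated IE_2 (kJ/mol): Li 7298, O 3388.
So the second ionization energies run O < Li.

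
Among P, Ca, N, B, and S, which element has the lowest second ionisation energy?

Ca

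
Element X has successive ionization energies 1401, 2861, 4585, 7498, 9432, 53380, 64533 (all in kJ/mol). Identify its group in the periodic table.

Group 15

Look for the largest jump between consecutive ionization energies: IE6/IE5 ≈ 5.7, far larger than any earlier ratio.
That jump marks the point where a core electron is being removed. So the atom has 5 valence electrons.
A main-group element with 5 valence electrons is in group 15.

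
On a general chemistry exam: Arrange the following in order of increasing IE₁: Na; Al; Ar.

Na < Al < Ar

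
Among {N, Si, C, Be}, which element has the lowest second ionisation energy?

Si

IE_2 is the cost of taking one more electron from the +1 cation: N⁺ still has 4 valence electrons; Si⁺ still has 3 valence electrons; C⁺ still has 3 valence electrons; Be⁺ still has 1 valence electron.
All are still removing valence electrons, so compare the +1 ions as you would atoms: IE_2 generally rises across a period (higher Z_eff) and falls down a group (larger shell), subject to the usual subshell exceptions.
Valence configurations: N⁺ [He]2s²2p², Si⁺ [Ne]3s²3p¹, C⁺ [He]2s²2p¹, Be⁺ [He]2s¹.
Tabulated IE_2 (kJ/mol): N 2856, Si 1577, C 2353, Be 1757.
Putting it together, IE_2: Si < Be < C < N.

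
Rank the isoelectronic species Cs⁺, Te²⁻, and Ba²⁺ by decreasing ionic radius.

All of these have 54 electrons, so size is governed by nuclear charge alone: the more protons, the stronger the pull on the same electron cloud, and the smaller the ion.
Nuclear charges: Ba²⁺ (Z=56), Cs⁺ (Z=55), Te²⁻ (Z=52).
Largest to smallest: Te²⁻ > Cs⁺ > Ba²⁺.

Te²⁻ > Cs⁺ > Ba²⁺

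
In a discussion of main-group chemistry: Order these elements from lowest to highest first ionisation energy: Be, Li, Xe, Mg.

Li < Mg < Be < Xe

Li is in period 2, group 1; Be is in period 2, group 2; Mg is in period 3, group 2; Xe is in period 5, group 18.
Across a period the outer electron is held more tightly (higher IE₁); down a group it sits in a higher shell, more shielded, and comes off more easily.
Neither a single period nor a single group — weigh both effects.
Mg > Li: the two effects oppose for this pair; the across-period effect wins (738 vs 520 kJ/mol).
Be > Mg: Be sits above Mg in group 2, so the down-group effect alone puts Be higher.
Xe > Be: period and group pull opposite ways; the across-period shift dominates (1170 vs 900 kJ/mol).
Approximate values (kJ/mol): Li 520, Be 900, Mg 738, Xe 1170.
So from lowest to highest: Li < Mg < Be < Xe.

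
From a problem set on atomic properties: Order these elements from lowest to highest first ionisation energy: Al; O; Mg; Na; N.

Na, Al, Mg, O, N

N is in period 2, group 15; O is in period 2, group 16; Na is in period 3, group 1; Mg is in period 3, group 2; Al is in period 3, group 13.
Removing the outermost electron gets harder across a period and easier down a group.
These span different periods and groups, so the two trends combine.
Al > Na: both are in period 3; the period trend gives Al the larger value.
Mg > Al: this pair runs against the simple trend — see the exception note.
O > Mg: relative to Mg, both the across-period and down-group shifts push O's first ionization energy up.
N > O: this pair runs against the simple trend — see the exception note.
Note the exception: Mg has a higher first ionization energy than Al, contrary to the simple trend — Al's single 3p electron is easier to remove than one from Mg's filled 3s².
Note the exception: N has a higher first ionization energy than O, contrary to the simple trend — pairing an electron in O's 2p⁴ costs repulsion energy, so O ionizes more easily than half-filled N (2p³).
For reference (kJ/mol): N 1402, O 1314, Na 496, Mg 738, Al 578.
So from lowest to highest: Na < Al < Mg < O < N.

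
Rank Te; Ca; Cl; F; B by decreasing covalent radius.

Ca > Te > Cl > B > F

Moving right in a period, electrons are added to the same shell under a stronger nuclear pull, so atoms get smaller; moving down, a new shell is opened and atoms get larger.
Neither a single period nor a single group — weigh both effects.
B > F: both are in period 2; the period trend gives B the larger value.
Cl > B: period and group pull opposite ways; the down-group shift dominates (99 vs 85 pm).
Te > Cl: relative to Cl, both the across-period and down-group shifts push Te's atomic radius up.
Ca > Te: the two effects oppose for this pair; the across-period effect wins (171 vs 136 pm).
Tabulated atomic radius (pm): B 85, F 64, Cl 99, Ca 171, Te 136.
So from largest to smallest: Ca > Te > Cl > B > F.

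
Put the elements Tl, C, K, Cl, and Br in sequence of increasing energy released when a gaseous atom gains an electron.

C is in period 2, group 14; Cl is in period 3, group 17; K is in period 4, group 1; Br is in period 4, group 17; Tl is in period 6, group 13.
Adding an electron releases more energy for atoms nearer the top right (short of the noble gases).
Neither a single period nor a single group — weigh both effects.
K > Tl: period and group pull opposite ways; the down-group shift dominates (48 vs 19 kJ/mol).
C > K: both effects reinforce here, so C is clearly the higher of the two.
Br > C: period and group pull opposite ways; the across-period shift dominates (325 vs 122 kJ/mol).
Cl > Br: they share group 17; the group trend gives Cl the larger value.
Approximate values (kJ/mol): C 122, Cl 349, K 48, Br 325, Tl 19.
So from lowest to highest: Tl < K < C < Br < Cl.

Tl < K < C < Br < Cl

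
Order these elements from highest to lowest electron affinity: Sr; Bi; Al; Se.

Se, Bi, Al, Sr

Al is in period 3, group 13; Se is in period 4, group 16; Sr is in period 5, group 2; Bi is in period 6, group 15.
EA tends to increase across a period and decrease down a group, though the pattern is less regular than for IE or radius.
Neither a single period nor a single group — weigh both effects.
Al > Sr: relative to Sr, both the across-period and down-group shifts push Al's electron affinity up.
Bi > Al: the two effects oppose for this pair; the across-period effect wins (91 vs 42 kJ/mol).
Se > Bi: relative to Bi, both the across-period and down-group shifts push Se's electron affinity up.
Approximate values (kJ/mol): Al 42, Se 195, Sr 5, Bi 91.
So from highest to lowest: Se > Bi > Al > Sr.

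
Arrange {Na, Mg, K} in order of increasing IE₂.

Mg < K < Na

The second ionization energy removes an electron from the +1 ion. For each element: Na⁺ is the bare [Ne] core; Mg⁺ still has 1 valence electron; K⁺ is the bare [Ar] core.
Breaking into a closed-shell core is much more expensive than removing a leftover valence electron — K and Na have the largest IE_2 here.
Approximate IE_2 values (kJ/mol): Na 4562, Mg 1451, K 3052.
Putting it together, IE_2: Mg < K < Na.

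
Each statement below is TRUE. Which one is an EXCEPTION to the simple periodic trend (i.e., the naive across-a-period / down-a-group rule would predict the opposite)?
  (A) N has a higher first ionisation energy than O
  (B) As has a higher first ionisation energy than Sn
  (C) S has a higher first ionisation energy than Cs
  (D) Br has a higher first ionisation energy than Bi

(A)

The general trend: first ionisation energy increases across a period and decreases down a group.
(A) N (period 2, group 15) vs O (period 2, group 16): the stated order contradicts the simple trend.
(B) As (period 4, group 15) vs Sn (period 5, group 14): the stated order agrees with the simple trend.
(C) S (period 3, group 16) vs Cs (period 6, group 1): the stated order agrees with the simple trend.
(D) Br (period 4, group 17) vs Bi (period 6, group 15): the stated order agrees with the simple trend.
The exception is (A): pairing an electron in O's 2p⁴ costs repulsion energy, so O ionizes more easily than half-filled N (2p³).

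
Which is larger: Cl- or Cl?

Cl-

Forming Cl- adds 1 electron to Cl. More electron–electron repulsion in the same shell, with unchanged nuclear charge, lets the cloud expand.
An anion is larger than its parent atom: Cl- > Cl.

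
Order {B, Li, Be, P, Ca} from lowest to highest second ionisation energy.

Consider each +1 ion: B⁺ still has 2 valence electrons; Li⁺ is the bare [He] core; Be⁺ still has 1 valence electron; P⁺ still has 4 valence electrons; Ca⁺ still has 1 valence electron.
Pulling an electron out of a noble-gas core costs far more than removing a remaining valence electron, so Li sits at the high end of IE_2.
Valence configurations: B⁺ [He]2s², Be⁺ [He]2s¹, P⁺ [Ne]3s²3p², Ca⁺ [Ar]4s¹.
The numbers (kJ/mol): B 2427, Li 7298, Be 1757, P 1907, Ca 1145.
So the second ionization energies run Ca < Be < P < B < Li.

Ca < Be < P < B < Li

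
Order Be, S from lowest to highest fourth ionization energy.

S < Be

Consider each +3 ion: Be³⁺ is already 1 electron into the core; S³⁺ still has 3 valence electrons.
Pulling an electron out of a noble-gas core costs far more than removing a remaining valence electron, so Be sits at the high end of IE_4.
Tabulated IE_4 (kJ/mol): Be 21007, S 4556.
So the fourth ionization energies run S < Be.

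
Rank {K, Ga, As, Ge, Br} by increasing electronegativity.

K < Ga < Ge < As < Br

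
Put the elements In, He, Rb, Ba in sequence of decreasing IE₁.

He > In > Ba > Rb

Across a period the outer electron is held more tightly (higher IE₁); down a group it sits in a higher shell, more shielded, and comes off more easily.
Neither a single period nor a single group — weigh both effects.
Ba > Rb: the two effects oppose for this pair; the across-period effect wins (503 vs 403 kJ/mol).
In > Ba: relative to Ba, both the across-period and down-group shifts push In's first ionization energy up.
He > In: relative to In, both the across-period and down-group shifts push He's first ionization energy up.
Approximate values (kJ/mol): He 2372, Rb 403, In 558, Ba 503.
So from highest to lowest: He > In > Ba > Rb.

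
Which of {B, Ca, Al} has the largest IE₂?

B

The second ionization energy removes an electron from the +1 ion. For each element: B⁺ still has 2 valence electrons; Ca⁺ still has 1 valence electron; Al⁺ still has 2 valence electrons.
All are still removing valence electrons, so compare the +1 ions as you would atoms: IE_2 generally rises across a period (higher Z_eff) and falls down a group (larger shell), subject to the usual subshell exceptions.
Valence configurations: B⁺ [He]2s², Ca⁺ [Ar]4s¹, Al⁺ [Ne]3s².
The numbers (kJ/mol): B 2427, Ca 1145, Al 1817.
Hence IE_2: Ca < Al < B.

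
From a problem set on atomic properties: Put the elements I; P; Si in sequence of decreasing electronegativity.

I > P > Si

Si is in period 3, group 14; P is in period 3, group 15; I is in period 5, group 17.
Atoms toward the upper right of the periodic table pull bonding electrons most strongly.
Neither a single period nor a single group — weigh both effects.
P > Si: both are in period 3; the period trend gives P the larger value.
I > P: the two effects oppose for this pair; the across-period effect wins (2.66 vs 2.19).
Tabulated electronegativity (Pauling): Si 1.90, P 2.19, I 2.66.
So from highest to lowest: I > P > Si.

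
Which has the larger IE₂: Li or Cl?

Li

IE_2 is the cost of taking one more electron from the +1 cation: Li⁺ is the bare [He] core; Cl⁺ still has 6 valence electrons.
Breaking into a closed-shell core is much more expensive than removing a leftover valence electron — Li has the largest IE_2 here.
The numbers (kJ/mol): Li 7298, Cl 2298.
Overall IE_2 order: Cl < Li.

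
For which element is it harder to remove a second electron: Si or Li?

Li

The second ionization energy removes an electron from the +1 ion. For each element: Si⁺ still has 3 valence electrons; Li⁺ is the bare [He] core.
Breaking into a closed-shell core is much more expensive than removing a leftover valence electron — Li has the largest IE_2 here.
The numbers (kJ/mol): Si 1577, Li 7298.
Putting it together, IE_2: Si < Li.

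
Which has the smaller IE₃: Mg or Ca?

Ca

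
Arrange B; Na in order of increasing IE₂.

B, Na

IE_2 is the cost of taking one more electron from the +1 cation: B⁺ still has 2 valence electrons; Na⁺ is the bare [Ne] core.
Core electrons are held far more tightly than valence electrons, so Na tops the IE_2 order.
Tabulated IE_2 (kJ/mol): B 2427, Na 4562.
So the second ionization energies run B < Na.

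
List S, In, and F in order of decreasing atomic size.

In > S > F

Atomic radius shrinks across a period as nuclear charge pulls the same shell inward, and grows down a group as new shells are added.
Here both period and group differ, so the two effects have to be weighed against each other.
S > F: both effects reinforce here, so S is clearly the larger of the two.
In > S: both effects reinforce here, so In is clearly the larger of the two.
Tabulated atomic radius (pm): F 64, S 103, In 142.
So from largest to smallest: In > S > F.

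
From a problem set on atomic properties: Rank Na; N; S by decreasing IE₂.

The second ionization energy removes an electron from the +1 ion. For each element: Na⁺ is the bare [Ne] core; N⁺ still has 4 valence electrons; S⁺ still has 5 valence electrons.
Breaking into a closed-shell core is much more expensive than removing a leftover valence electron — Na has the largest IE_2 here.
Valence configurations: N⁺ [He]2s²2p², S⁺ [Ne]3s²3p³.
Tabulated IE_2 (kJ/mol): Na 4562, N 2856, S 2252.
Putting it together, IE_2: S < N < Na.

Na > N > S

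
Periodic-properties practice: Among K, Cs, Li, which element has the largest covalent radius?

Across a period the added protons contract the valence shell; down a group each new principal shell makes the atom larger.
All are in group 1, so atomic radius increases down the group.
The largest covalent radius among these belongs to Cs.

Cs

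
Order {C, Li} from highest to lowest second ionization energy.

Li > C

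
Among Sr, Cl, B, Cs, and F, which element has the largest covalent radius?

B is in period 2, group 13; F is in period 2, group 17; Cl is in period 3, group 17; Sr is in period 5, group 2; Cs is in period 6, group 1.
Moving right in a period, electrons are added to the same shell under a stronger nuclear pull, so atoms get smaller; moving down, a new shell is opened and atoms get larger.
Here both period and group differ, so the two effects have to be weighed against each other.
B > F: both are in period 2; the period trend gives B the larger value.
Cl > B: the two effects oppose for this pair; the down-group effect wins (99 vs 85 pm).
Sr > Cl: relative to Cl, both the across-period and down-group shifts push Sr's atomic radius up.
Cs > Sr: both effects reinforce here, so Cs is clearly the larger of the two.
For reference (pm): B 85, F 64, Cl 99, Sr 185, Cs 232.
The largest covalent radius among these belongs to Cs.

Cs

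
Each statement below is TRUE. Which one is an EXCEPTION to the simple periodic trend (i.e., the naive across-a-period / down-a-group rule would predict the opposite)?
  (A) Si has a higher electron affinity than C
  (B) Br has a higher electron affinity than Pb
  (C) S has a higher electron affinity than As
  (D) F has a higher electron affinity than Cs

(A)

The general trend: electron affinity increases across a period and decreases down a group.
(A) Si (period 3, group 14) vs C (period 2, group 14): the stated order contradicts the simple trend.
(B) Br (period 4, group 17) vs Pb (period 6, group 14): the stated order agrees with the simple trend.
(C) S (period 3, group 16) vs As (period 4, group 15): the stated order agrees with the simple trend.
(D) F (period 2, group 17) vs Cs (period 6, group 1): the stated order agrees with the simple trend.
The exception is (A): Si's larger, more diffuse 3p orbitals accept an added electron slightly more readily than C's compact 2p.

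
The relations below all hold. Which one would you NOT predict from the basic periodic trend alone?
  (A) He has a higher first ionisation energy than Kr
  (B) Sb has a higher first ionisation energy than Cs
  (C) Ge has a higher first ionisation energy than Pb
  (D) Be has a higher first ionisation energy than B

(D)

The general trend: first ionisation energy increases across a period and decreases down a group.
(A) He (period 1, group 18) vs Kr (period 4, group 18): the stated order agrees with the simple trend.
(B) Sb (period 5, group 15) vs Cs (period 6, group 1): the stated order agrees with the simple trend.
(C) Ge (period 4, group 14) vs Pb (period 6, group 14): the stated order agrees with the simple trend.
(D) Be (period 2, group 2) vs B (period 2, group 13): the stated order contradicts the simple trend.
The exception is (D): removing B's lone 2p electron is easier than breaking Be's filled 2s².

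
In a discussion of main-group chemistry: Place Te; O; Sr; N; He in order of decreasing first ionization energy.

He is in period 1, group 18; N is in period 2, group 15; O is in period 2, group 16; Sr is in period 5, group 2; Te is in period 5, group 16.
IE₁ increases left→right with effective nuclear charge and decreases top→bottom as the valence shell moves farther out.
Here both period and group differ, so the two effects have to be weighed against each other.
Te > Sr: both are in period 5; the period trend gives Te the larger value.
O > Te: they share group 16; the group trend gives O the larger value.
N > O: this pair runs against the simple trend — see the exception note.
He > N: both effects reinforce here, so He is clearly the higher of the two.
Note the exception: N has a higher first ionization energy than O, contrary to the simple trend — pairing an electron in O's 2p⁴ costs repulsion energy, so O ionizes more easily than half-filled N (2p³).
Tabulated first ionization energy (kJ/mol): He 2372, N 1402, O 1314, Sr 550, Te 869.
So from highest to lowest: He > N > O > Te > Sr.

He, N, O, Te, Sr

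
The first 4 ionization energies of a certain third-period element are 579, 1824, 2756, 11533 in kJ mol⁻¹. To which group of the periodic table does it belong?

Group 13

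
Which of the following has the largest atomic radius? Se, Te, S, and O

Te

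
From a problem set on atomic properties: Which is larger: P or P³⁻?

Forming P³⁻ adds 3 electrons to P. More electron–electron repulsion in the same shell, with unchanged nuclear charge, lets the cloud expand.
An anion is larger than its parent atom: P³⁻ > P.

P³⁻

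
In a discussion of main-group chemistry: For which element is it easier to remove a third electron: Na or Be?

The third ionization energy removes an electron from the +2 ion. For each element: Na²⁺ is already 1 electron into the core; Be²⁺ is the bare [He] core.
All of these are removing an electron from a noble-gas core or deeper; the smaller core (lower principal quantum number) is held far more tightly, and within a period the higher nuclear charge binds the same core more tightly.
Approximate IE_3 values (kJ/mol): Na 6910, Be 14849.
Putting it together, IE_3: Na < Be.

Na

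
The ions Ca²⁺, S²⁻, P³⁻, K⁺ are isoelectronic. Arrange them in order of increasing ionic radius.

All of these have 18 electrons, so size is governed by nuclear charge alone: the more protons, the stronger the pull on the same electron cloud, and the smaller the ion.
Nuclear charges: Ca²⁺ (Z=20), K⁺ (Z=19), S²⁻ (Z=16), P³⁻ (Z=15).
Smallest to largest: Ca²⁺ < K⁺ < S²⁻ < P³⁻.

Ca²⁺ < K⁺ < S²⁻ < P³⁻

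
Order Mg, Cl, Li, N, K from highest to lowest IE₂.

IE_2 is the cost of taking one more electron from the +1 cation: Mg⁺ still has 1 valence electron; Cl⁺ still has 6 valence electrons; Li⁺ is the bare [He] core; N⁺ still has 4 valence electrons; K⁺ is the bare [Ar] core.
Breaking into a closed-shell core is much more expensive than removing a leftover valence electron — K and Li have the largest IE_2 here.
Valence configurations: Mg⁺ [Ne]3s¹, Cl⁺ [Ne]3s²3p⁴, N⁺ [He]2s²2p².
Tabulated IE_2 (kJ/mol): Mg 1451, Cl 2298, Li 7298, N 2856, K 3052.
Hence IE_2: Mg < Cl < N < K < Li.

Li, K, N, Cl, Mg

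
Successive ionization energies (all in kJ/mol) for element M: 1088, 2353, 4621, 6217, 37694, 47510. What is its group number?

Look for the largest jump between consecutive ionization energies: IE5/IE4 ≈ 6.1, far larger than any earlier ratio.
That jump marks the point where a core electron is being removed. So the atom has 4 valence electrons.
A main-group element with 4 valence electrons is in group 14.

Group 14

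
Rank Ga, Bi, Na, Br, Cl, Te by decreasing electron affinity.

Cl, Br, Te, Bi, Na, Ga

Na is in period 3, group 1; Cl is in period 3, group 17; Ga is in period 4, group 13; Br is in period 4, group 17; Te is in period 5, group 16; Bi is in period 6, group 15.
Atoms with high Z_eff and room in the valence shell (especially the halogens) have the most exothermic electron affinities.
These span different periods and groups, so the two trends combine.
Na > Ga: period and group pull opposite ways; the down-group shift dominates (53 vs 29 kJ/mol).
Bi > Na: the two effects oppose for this pair; the across-period effect wins (91 vs 53 kJ/mol).
Te > Bi: both effects reinforce here, so Te is clearly the higher of the two.
Br > Te: relative to Te, both the across-period and down-group shifts push Br's electron affinity up.
Cl > Br: they share group 17; the group trend gives Cl the larger value.
Tabulated electron affinity (kJ/mol): Na 53, Cl 349, Ga 29, Br 325, Te 190, Bi 91.
So from highest to lowest: Cl > Br > Te > Bi > Na > Ga.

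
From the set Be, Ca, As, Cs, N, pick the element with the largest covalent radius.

Cs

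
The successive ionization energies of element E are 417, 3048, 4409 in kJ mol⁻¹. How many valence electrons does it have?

1

Look for the largest jump between consecutive ionization energies: IE2/IE1 ≈ 7.3, far larger than any earlier ratio.
That jump marks the point where a core electron is being removed. So the atom has 1 valence electron.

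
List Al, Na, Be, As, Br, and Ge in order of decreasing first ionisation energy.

Be is in period 2, group 2; Na is in period 3, group 1; Al is in period 3, group 13; Ge is in period 4, group 14; As is in period 4, group 15; Br is in period 4, group 17.
Removing the outermost electron gets harder across a period and easier down a group.
Neither a single period nor a single group — weigh both effects.
Al > Na: Al lies to the right of Na in period 3, so the across-period effect alone puts Al higher.
Ge > Al: the two effects oppose for this pair; the across-period effect wins (762 vs 578 kJ/mol).
Be > Ge: period and group pull opposite ways; the down-group shift dominates (900 vs 762 kJ/mol).
As > Be: period and group pull opposite ways; the across-period shift dominates (947 vs 900 kJ/mol).
Br > As: Br lies to the right of As in period 4, so the across-period effect alone puts Br higher.
Approximate values (kJ/mol): Be 900, Na 496, Al 578, Ge 762, As 947, Br 1140.
So from highest to lowest: Br > As > Be > Ge > Al > Na.

Br > As > Be > Ge > Al > Na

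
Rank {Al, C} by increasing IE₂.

Al < C

Consider each +1 ion: Al⁺ still has 2 valence electrons; C⁺ still has 3 valence electrons.
All are still removing valence electrons, so compare the +1 ions as you would atoms: IE_2 generally rises across a period (higher Z_eff) and falls down a group (larger shell), subject to the usual subshell exceptions.
Valence configurations: Al⁺ [Ne]3s², C⁺ [He]2s²2p¹.
Tabulated IE_2 (kJ/mol): Al 1817, C 2353.
Overall IE_2 order: Al < C.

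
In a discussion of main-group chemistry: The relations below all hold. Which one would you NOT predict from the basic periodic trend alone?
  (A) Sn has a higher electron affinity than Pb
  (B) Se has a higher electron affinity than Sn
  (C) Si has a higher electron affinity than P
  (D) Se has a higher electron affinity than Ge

(C)

The general trend: electron affinity increases across a period and decreases down a group.
(A) Sn (period 5, group 14) vs Pb (period 6, group 14): the stated order agrees with the simple trend.
(B) Se (period 4, group 16) vs Sn (period 5, group 14): the stated order agrees with the simple trend.
(C) Si (period 3, group 14) vs P (period 3, group 15): the stated order contradicts the simple trend.
(D) Se (period 4, group 16) vs Ge (period 4, group 14): the stated order agrees with the simple trend.
The exception is (C): adding an electron to P's half-filled 3p³ is unfavourable, so Si (3p²) has the more exothermic EA.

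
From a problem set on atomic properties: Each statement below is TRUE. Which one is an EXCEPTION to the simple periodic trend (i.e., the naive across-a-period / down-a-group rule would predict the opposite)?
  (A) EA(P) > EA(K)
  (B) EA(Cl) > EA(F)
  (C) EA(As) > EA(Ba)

(B)

The general trend: electron affinity increases across a period and decreases down a group.
(A) P (period 3, group 15) vs K (period 4, group 1): the stated order agrees with the simple trend.
(B) Cl (period 3, group 17) vs F (period 2, group 17): the stated order contradicts the simple trend.
(C) As (period 4, group 15) vs Ba (period 6, group 2): the stated order agrees with the simple trend.
The exception is (B): F's small 2p subshell makes the incoming electron feel strong e⁻–e⁻ repulsion, so Cl actually releases more energy on gaining an electron.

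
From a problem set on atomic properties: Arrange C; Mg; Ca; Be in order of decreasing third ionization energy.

After 2 electrons have been removed, what remains? C²⁺ still has 2 valence electrons; Mg²⁺ is the bare [Ne] core; Ca²⁺ is the bare [Ar] core; Be²⁺ is the bare [He] core.
Breaking into a closed-shell core is much more expensive than removing a leftover valence electron — Ca, Mg and Be have the largest IE_3 here.
The numbers (kJ/mol): C 4620, Mg 7733, Ca 4912, Be 14849.
So the third ionization energies run C < Ca < Mg < Be.

Be > Mg > Ca > C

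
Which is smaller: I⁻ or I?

I

Forming I⁻ adds 1 electron to I. More electron–electron repulsion in the same shell, with unchanged nuclear charge, lets the cloud expand.
An anion is larger than its parent atom: I⁻ > I.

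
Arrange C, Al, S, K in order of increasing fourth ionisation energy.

S < K < C < Al

The fourth ionization energy removes an electron from the +3 ion. For each element: C³⁺ still has 1 valence electron; Al³⁺ is the bare [Ne] core; S³⁺ still has 3 valence electrons; K³⁺ is already 2 electrons into the core.
Usually core removal costs more than valence removal, but here the competition is close: a tightly held n=2 valence electron can cost more to remove than an n=3 core electron, so the actual values have to decide it.
Valence configurations: C³⁺ [He]2s¹, S³⁺ [Ne]3s²3p¹.
Approximate IE_4 values (kJ/mol): C 6223, Al 11577, S 4556, K 5877.
Putting it together, IE_4: S < K < C < Al.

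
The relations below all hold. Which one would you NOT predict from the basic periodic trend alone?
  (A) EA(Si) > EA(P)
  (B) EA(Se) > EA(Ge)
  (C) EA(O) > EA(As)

(A)

The general trend: electron affinity increases across a period and decreases down a group.
(A) Si (period 3, group 14) vs P (period 3, group 15): the stated order contradicts the simple trend.
(B) Se (period 4, group 16) vs Ge (period 4, group 14): the stated order agrees with the simple trend.
(C) O (period 2, group 16) vs As (period 4, group 15): the stated order agrees with the simple trend.
The exception is (A): adding an electron to P's half-filled 3p³ is unfavourable, so Si (3p²) has the more exothermic EA.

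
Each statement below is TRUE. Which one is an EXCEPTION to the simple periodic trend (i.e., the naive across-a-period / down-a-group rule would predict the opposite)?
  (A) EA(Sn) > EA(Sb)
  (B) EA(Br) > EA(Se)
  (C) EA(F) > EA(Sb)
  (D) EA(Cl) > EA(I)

(A)

The general trend: electron affinity increases across a period and decreases down a group.
(A) Sn (period 5, group 14) vs Sb (period 5, group 15): the stated order contradicts the simple trend.
(B) Br (period 4, group 17) vs Se (period 4, group 16): the stated order agrees with the simple trend.
(C) F (period 2, group 17) vs Sb (period 5, group 15): the stated order agrees with the simple trend.
(D) Cl (period 3, group 17) vs I (period 5, group 17): the stated order agrees with the simple trend.
The exception is (A): adding an electron to Sb's half-filled 5p³ is unfavourable, so Sn has the more exothermic EA.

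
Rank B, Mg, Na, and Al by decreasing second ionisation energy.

Consider each +1 ion: B⁺ still has 2 valence electrons; Mg⁺ still has 1 valence electron; Na⁺ is the bare [Ne] core; Al⁺ still has 2 valence electrons.
Pulling an electron out of a noble-gas core costs far more than removing a remaining valence electron, so Na sits at the high end of IE_2.
Valence configurations: B⁺ [He]2s², Mg⁺ [Ne]3s¹, Al⁺ [Ne]3s².
Tabulated IE_2 (kJ/mol): B 2427, Mg 1451, Na 4562, Al 1817.
Hence IE_2: Mg < Al < B < Na.

Na > B > Al > Mg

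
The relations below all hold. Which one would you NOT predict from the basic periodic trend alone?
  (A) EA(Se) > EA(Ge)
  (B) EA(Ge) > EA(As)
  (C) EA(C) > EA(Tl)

The general trend: electron affinity increases across a period and decreases down a group.
(A) Se (period 4, group 16) vs Ge (period 4, group 14): the stated order agrees with the simple trend.
(B) Ge (period 4, group 14) vs As (period 4, group 15): the stated order contradicts the simple trend.
(C) C (period 2, group 14) vs Tl (period 6, group 13): the stated order agrees with the simple trend.
The exception is (B): adding an electron to As's half-filled 4p³ is unfavourable, so Ge (4p²) has the more exothermic EA.

(B)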